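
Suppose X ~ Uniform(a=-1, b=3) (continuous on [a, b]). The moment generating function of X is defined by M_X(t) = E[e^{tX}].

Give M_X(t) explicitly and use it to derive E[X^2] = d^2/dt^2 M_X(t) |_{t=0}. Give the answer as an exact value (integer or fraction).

M_X(t) = (e^(3*t) - e^(-t))/(4*t)
M^(2)(t) = (9*t^2*e^(4*t) - t^2 - 6*t*e^(4*t) - 2*t + 2*e^(4*t) - 2)*e^(-t)/(4*t^3)

E[X^2] = M^(2)(0) = 7/3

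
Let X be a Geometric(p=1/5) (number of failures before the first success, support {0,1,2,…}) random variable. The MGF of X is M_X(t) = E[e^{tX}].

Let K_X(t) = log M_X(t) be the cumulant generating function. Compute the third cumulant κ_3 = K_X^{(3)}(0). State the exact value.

M_X(t) = 1/(5*(1 - 4*e^(t)/5))
K_X(t) = log M_X(t) = -log(1 - 4*e^(t)/5) - log(5)
D^3[K](t) = (-80*e^(2*t) - 100*e^(t))/(64*e^(3*t) - 240*e^(2*t) + 300*e^(t) - 125)

κ_3 = D^3[K](0) = 180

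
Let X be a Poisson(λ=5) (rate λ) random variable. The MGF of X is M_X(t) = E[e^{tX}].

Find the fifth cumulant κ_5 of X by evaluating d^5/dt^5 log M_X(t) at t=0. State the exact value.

κ_5 = K′′′′′(0) = 5

M_X(t) = e^(5*e^(t) - 5)
K_X(t) = log M_X(t) = 5*e^(t) - 5
K′(t) = 5*e^(t)
K′′(t) = 5*e^(t)
K′′′(t) = 5*e^(t)
K′′′′(t) = 5*e^(t)
K′′′′′(t) = 5*e^(t)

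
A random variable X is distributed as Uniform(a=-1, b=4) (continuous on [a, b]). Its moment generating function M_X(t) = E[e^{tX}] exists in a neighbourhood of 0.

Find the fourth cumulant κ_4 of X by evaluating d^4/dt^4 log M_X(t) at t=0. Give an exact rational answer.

κ_4 = K′′′′(0) = -125/24

M_X(t) = (e^(4*t) - e^(-t))/(5*t)
K_X(t) = log M_X(t) = -log(t) + log(e^(4*t) - e^(-t)) - log(5)
K′(t) = (4*t*e^(5*t) + t - e^(5*t) + 1)/(t*e^(5*t) - t)
K′′(t) = (-25*t^2*e^(5*t) + e^(10*t) - 2*e^(5*t) + 1)/(t^2*e^(10*t) - 2*t^2*e^(5*t) + t^2)
K′′′(t) = (125*t^3*e^(10*t) + 125*t^3*e^(5*t) - 2*e^(15*t) + 6*e^(10*t) - 6*e^(5*t) + 2)/(t^3*e^(15*t) - 3*t^3*e^(10*t) + 3*t^3*e^(5*t) - t^3)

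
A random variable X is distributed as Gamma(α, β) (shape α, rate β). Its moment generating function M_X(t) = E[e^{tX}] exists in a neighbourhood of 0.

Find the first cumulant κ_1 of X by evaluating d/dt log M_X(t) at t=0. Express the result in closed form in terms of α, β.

M_X(t) = (β/(β - t))^α
K_X(t) = log M_X(t) = α*(log(β) - log(β - t))
dK/dt = -α/(-β + t)

κ_1 = dK/dt |_{t=0} = α/β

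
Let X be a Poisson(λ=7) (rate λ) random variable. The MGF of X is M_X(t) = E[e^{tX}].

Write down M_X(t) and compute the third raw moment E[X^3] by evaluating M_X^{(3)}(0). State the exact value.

M_X(t) = e^(7*e^(t) - 7)
M′(t) = 7*e^(-7)*e^(t)*e^(7*e^(t))
M′′(t) = (49*e^(2*t)*e^(7*e^(t)) + 7*e^(t)*e^(7*e^(t)))*e^(-7)
M′′′(t) = (343*e^(3*t)*e^(7*e^(t)) + 147*e^(2*t)*e^(7*e^(t)) + 7*e^(t)*e^(7*e^(t)))*e^(-7)

E[X^3] = M′′′(0) = 497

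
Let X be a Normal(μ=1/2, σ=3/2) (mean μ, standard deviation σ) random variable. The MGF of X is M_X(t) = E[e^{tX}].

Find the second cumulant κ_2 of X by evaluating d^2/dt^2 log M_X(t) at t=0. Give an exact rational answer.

M_X(t) = e^(9*t^2/8 + t/2)
K_X(t) = log M_X(t) = 9*t^2/8 + t/2
dK/dt = 9*t/4 + 1/2
d^2K/dt^2 = 9/4

κ_2 = d^2K/dt^2 |_{t=0} = 9/4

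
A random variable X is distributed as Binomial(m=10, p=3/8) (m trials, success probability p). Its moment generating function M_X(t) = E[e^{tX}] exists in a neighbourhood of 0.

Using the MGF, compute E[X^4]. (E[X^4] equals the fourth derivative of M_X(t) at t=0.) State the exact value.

M_X(t) = (3*e^(t)/8 + 5/8)^10

E[X^4] = d^4M/dt^4 |_{t=0} = 107475/256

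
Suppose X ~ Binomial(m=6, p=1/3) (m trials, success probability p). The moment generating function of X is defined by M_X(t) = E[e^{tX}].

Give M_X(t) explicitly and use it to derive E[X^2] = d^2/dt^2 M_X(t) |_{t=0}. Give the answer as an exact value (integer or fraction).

M_X(t) = (e^(t)/3 + 2/3)^6
D^2[M](t) = 4*e^(6*t)/81 + 100*e^(5*t)/243 + 320*e^(4*t)/243 + 160*e^(3*t)/81 + 320*e^(2*t)/243 + 64*e^(t)/243

E[X^2] = D^2[M](0) = 16/3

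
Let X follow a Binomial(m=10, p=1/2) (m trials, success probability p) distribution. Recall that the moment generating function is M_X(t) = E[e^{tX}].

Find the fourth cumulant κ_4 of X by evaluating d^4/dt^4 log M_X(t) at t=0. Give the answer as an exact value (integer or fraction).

κ_4 = K^(4)(0) = -5/4

M_X(t) = (e^(t)/2 + 1/2)^10
K_X(t) = log M_X(t) = 10*log(e^(t)/2 + 1/2)
K^(4)(t) = (10*e^(3*t) - 40*e^(2*t) + 10*e^(t))/(e^(4*t) + 4*e^(3*t) + 6*e^(2*t) + 4*e^(t) + 1)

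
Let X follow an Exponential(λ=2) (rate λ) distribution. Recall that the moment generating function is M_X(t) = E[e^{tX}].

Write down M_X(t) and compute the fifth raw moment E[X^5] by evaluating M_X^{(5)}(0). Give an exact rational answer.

M_X(t) = 2/(2 - t)
D^5[M](t) = 240/(t^6 - 12*t^5 + 60*t^4 - 160*t^3 + 240*t^2 - 192*t + 64)

E[X^5] = D^5[M](0) = 15/4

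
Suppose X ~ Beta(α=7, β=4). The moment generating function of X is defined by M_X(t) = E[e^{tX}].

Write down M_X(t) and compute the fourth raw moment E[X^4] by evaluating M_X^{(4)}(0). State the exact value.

M_X(t) = ₁F₁(7; 11; t)
M′(t) = 7*₁F₁(8; 12; t)/11
M′′(t) = 14*₁F₁(9; 13; t)/33
M′′′(t) = 42*₁F₁(10; 14; t)/143
M′′′′(t) = 30*₁F₁(11; 15; t)/143

E[X^4] = M′′′′(0) = 30/143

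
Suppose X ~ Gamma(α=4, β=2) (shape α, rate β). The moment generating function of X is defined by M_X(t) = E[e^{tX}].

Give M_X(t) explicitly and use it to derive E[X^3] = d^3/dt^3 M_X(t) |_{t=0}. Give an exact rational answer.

E[X^3] = M′′′(0) = 15

M_X(t) = 16/(2 - t)^4
M′(t) = -64/(t^5 - 10*t^4 + 40*t^3 - 80*t^2 + 80*t - 32)
M′′(t) = 320/(t^6 - 12*t^5 + 60*t^4 - 160*t^3 + 240*t^2 - 192*t + 64)
M′′′(t) = -1920/(t^7 - 14*t^6 + 84*t^5 - 280*t^4 + 560*t^3 - 672*t^2 + 448*t - 128)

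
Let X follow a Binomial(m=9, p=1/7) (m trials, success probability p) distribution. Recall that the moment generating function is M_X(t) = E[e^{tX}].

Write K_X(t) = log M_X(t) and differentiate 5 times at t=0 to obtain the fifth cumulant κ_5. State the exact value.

κ_5 = K′′′′′(0) = -6210/16807

M_X(t) = (e^(t)/7 + 6/7)^9
K_X(t) = log M_X(t) = 9*log(e^(t)/7 + 6/7)
K′(t) = 9*e^(t)/(e^(t) + 6)
K′′(t) = 54*e^(t)/(e^(2*t) + 12*e^(t) + 36)
K′′′(t) = (-54*e^(2*t) + 324*e^(t))/(e^(3*t) + 18*e^(2*t) + 108*e^(t) + 216)
K′′′′(t) = (54*e^(3*t) - 1296*e^(2*t) + 1944*e^(t))/(e^(4*t) + 24*e^(3*t) + 216*e^(2*t) + 864*e^(t) + 1296)
K′′′′′(t) = (-54*e^(4*t) + 3564*e^(3*t) - 21384*e^(2*t) + 11664*e^(t))/(e^(5*t) + 30*e^(4*t) + 360*e^(3*t) + 2160*e^(2*t) + 6480*e^(t) + 7776)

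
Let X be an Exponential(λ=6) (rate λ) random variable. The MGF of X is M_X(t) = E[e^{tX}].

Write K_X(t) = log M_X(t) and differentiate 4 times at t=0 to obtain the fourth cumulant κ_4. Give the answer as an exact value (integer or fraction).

κ_4 = K^(4)(0) = 1/216

M_X(t) = 6/(6 - t)
K_X(t) = log M_X(t) = -log(6 - t) + log(6)
K^(4)(t) = 6/(t^4 - 24*t^3 + 216*t^2 - 864*t + 1296)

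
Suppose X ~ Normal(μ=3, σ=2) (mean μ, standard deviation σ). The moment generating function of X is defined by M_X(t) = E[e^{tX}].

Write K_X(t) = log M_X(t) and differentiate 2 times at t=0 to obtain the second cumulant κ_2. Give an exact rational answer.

M_X(t) = e^(2*t^2 + 3*t)
K_X(t) = log M_X(t) = 2*t^2 + 3*t
dK/dt = 4*t + 3
d^2K/dt^2 = 4

κ_2 = d^2K/dt^2 |_{t=0} = 4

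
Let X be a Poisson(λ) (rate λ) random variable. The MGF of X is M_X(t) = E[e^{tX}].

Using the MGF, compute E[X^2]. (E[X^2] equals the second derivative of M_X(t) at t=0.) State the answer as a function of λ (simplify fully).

E[X^2] = M^(2)(0) = λ*(λ + 1)

M_X(t) = e^(λ*(e^(t) - 1))
M^(2)(t) = (λ^2*e^(2*t)*e^(λ*e^(t)) + λ*e^(t)*e^(λ*e^(t)))*e^(-λ)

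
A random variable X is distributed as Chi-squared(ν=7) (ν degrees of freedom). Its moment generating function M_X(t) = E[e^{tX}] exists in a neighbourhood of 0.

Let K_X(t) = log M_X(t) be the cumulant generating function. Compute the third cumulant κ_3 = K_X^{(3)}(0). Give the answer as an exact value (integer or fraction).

κ_3 = d^3K/dt^3 |_{t=0} = 56

M_X(t) = (1 - 2*t)^(-7/2)
K_X(t) = log M_X(t) = -7*log(1 - 2*t)/2
dK/dt = -7/(2*t - 1)
d^2K/dt^2 = 14/(4*t^2 - 4*t + 1)
d^3K/dt^3 = -56/(8*t^3 - 12*t^2 + 6*t - 1)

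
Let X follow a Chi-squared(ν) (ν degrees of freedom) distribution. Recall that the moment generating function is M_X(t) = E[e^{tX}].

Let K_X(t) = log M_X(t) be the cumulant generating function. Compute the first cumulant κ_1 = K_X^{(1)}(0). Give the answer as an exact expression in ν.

M_X(t) = (1 - 2*t)^(-ν/2)
K_X(t) = log M_X(t) = -ν*log(1 - 2*t)/2
dK/dt = -ν/(2*t - 1)

κ_1 = dK/dt |_{t=0} = ν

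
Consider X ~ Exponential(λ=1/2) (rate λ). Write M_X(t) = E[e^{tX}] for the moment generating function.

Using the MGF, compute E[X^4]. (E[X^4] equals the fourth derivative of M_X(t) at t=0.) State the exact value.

M_X(t) = 1/(2*(1/2 - t))
M′(t) = 2/(4*t^2 - 4*t + 1)
M′′(t) = -8/(8*t^3 - 12*t^2 + 6*t - 1)
M′′′(t) = 48/(16*t^4 - 32*t^3 + 24*t^2 - 8*t + 1)
M′′′′(t) = -384/(32*t^5 - 80*t^4 + 80*t^3 - 40*t^2 + 10*t - 1)

E[X^4] = M′′′′(0) = 384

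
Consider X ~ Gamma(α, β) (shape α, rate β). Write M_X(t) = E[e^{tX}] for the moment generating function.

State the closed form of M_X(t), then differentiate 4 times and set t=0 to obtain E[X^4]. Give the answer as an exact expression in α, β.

M_X(t) = (β/(β - t))^α
D^4[M](t) = (α^4*β^α*(1/(β - t))^α + 6*α^3*β^α*(1/(β - t))^α + 11*α^2*β^α*(1/(β - t))^α + 6*α*β^α*(1/(β - t))^α)/(β^4 - 4*β^3*t + 6*β^2*t^2 - 4*β*t^3 + t^4)

E[X^4] = D^4[M](0) = α*(α^3 + 6*α^2 + 11*α + 6)/β^4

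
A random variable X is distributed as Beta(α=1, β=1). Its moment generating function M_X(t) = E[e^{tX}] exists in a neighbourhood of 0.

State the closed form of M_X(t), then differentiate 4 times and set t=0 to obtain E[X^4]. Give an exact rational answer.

M_X(t) = ₁F₁(1; 2; t)
dM/dt = ₁F₁(2; 3; t)/2
d^2M/dt^2 = ₁F₁(3; 4; t)/3
d^3M/dt^3 = ₁F₁(4; 5; t)/4
d^4M/dt^4 = ₁F₁(5; 6; t)/5

E[X^4] = d^4M/dt^4 |_{t=0} = 1/5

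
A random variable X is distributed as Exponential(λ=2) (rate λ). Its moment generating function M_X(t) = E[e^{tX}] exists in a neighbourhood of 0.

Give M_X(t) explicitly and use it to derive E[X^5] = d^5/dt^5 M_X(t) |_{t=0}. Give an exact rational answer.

E[X^5] = M^(5)(0) = 15/4

M_X(t) = 2/(2 - t)
M^(5)(t) = 240/(t^6 - 12*t^5 + 60*t^4 - 160*t^3 + 240*t^2 - 192*t + 64)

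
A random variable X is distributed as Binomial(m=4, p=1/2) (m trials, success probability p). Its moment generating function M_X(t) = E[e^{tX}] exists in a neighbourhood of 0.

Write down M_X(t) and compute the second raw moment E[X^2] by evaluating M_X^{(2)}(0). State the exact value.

M_X(t) = (e^(t)/2 + 1/2)^4
D^2[M](t) = e^(4*t) + 9*e^(3*t)/4 + 3*e^(2*t)/2 + e^(t)/4

E[X^2] = D^2[M](0) = 5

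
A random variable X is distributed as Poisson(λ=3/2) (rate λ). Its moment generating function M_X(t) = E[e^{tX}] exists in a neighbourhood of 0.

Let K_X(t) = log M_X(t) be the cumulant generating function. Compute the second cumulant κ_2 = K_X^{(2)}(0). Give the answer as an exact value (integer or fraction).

M_X(t) = e^(3*e^(t)/2 - 3/2)
K_X(t) = log M_X(t) = 3*e^(t)/2 - 3/2
D^2[K](t) = 3*e^(t)/2

κ_2 = D^2[K](0) = 3/2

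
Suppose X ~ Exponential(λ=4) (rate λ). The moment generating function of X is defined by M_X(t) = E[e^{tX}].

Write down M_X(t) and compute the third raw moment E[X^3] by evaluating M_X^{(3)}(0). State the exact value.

M_X(t) = 4/(4 - t)
D^3[M](t) = 24/(t^4 - 16*t^3 + 96*t^2 - 256*t + 256)

E[X^3] = D^3[M](0) = 3/32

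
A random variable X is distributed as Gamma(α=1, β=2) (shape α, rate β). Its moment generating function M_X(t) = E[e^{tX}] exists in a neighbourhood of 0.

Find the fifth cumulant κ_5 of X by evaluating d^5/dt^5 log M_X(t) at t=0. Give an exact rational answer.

κ_5 = K′′′′′(0) = 3/4

M_X(t) = 2/(2 - t)
K_X(t) = log M_X(t) = -log(2 - t) + log(2)
K′(t) = -1/(t - 2)
K′′(t) = 1/(t^2 - 4*t + 4)
K′′′(t) = -2/(t^3 - 6*t^2 + 12*t - 8)
K′′′′(t) = 6/(t^4 - 8*t^3 + 24*t^2 - 32*t + 16)
K′′′′′(t) = -24/(t^5 - 10*t^4 + 40*t^3 - 80*t^2 + 80*t - 32)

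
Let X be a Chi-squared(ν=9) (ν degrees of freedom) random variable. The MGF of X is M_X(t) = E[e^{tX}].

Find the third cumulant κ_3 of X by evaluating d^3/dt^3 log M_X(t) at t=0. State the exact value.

M_X(t) = (1 - 2*t)^(-9/2)
K_X(t) = log M_X(t) = -9*log(1 - 2*t)/2
D^3[K](t) = -72/(8*t^3 - 12*t^2 + 6*t - 1)

κ_3 = D^3[K](0) = 72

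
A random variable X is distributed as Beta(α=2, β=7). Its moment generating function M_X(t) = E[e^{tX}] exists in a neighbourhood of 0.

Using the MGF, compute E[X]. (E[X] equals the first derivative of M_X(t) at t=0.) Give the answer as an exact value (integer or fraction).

M_X(t) = ₁F₁(2; 9; t)
dM/dt = 2*₁F₁(3; 10; t)/9

E[X] = dM/dt |_{t=0} = 2/9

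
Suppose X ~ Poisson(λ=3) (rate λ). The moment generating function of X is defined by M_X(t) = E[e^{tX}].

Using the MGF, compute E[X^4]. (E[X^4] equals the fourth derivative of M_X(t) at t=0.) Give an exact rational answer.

E[X^4] = d^4M/dt^4 |_{t=0} = 309

M_X(t) = e^(3*e^(t) - 3)
dM/dt = 3*e^(-3)*e^(t)*e^(3*e^(t))
d^2M/dt^2 = (9*e^(2*t)*e^(3*e^(t)) + 3*e^(t)*e^(3*e^(t)))*e^(-3)
d^3M/dt^3 = (27*e^(3*t)*e^(3*e^(t)) + 27*e^(2*t)*e^(3*e^(t)) + 3*e^(t)*e^(3*e^(t)))*e^(-3)
d^4M/dt^4 = (81*e^(4*t)*e^(3*e^(t)) + 162*e^(3*t)*e^(3*e^(t)) + 63*e^(2*t)*e^(3*e^(t)) + 3*e^(t)*e^(3*e^(t)))*e^(-3)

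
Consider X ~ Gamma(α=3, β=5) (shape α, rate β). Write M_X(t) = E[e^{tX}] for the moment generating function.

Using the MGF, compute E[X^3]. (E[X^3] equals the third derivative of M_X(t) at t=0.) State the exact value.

M_X(t) = 125/(5 - t)^3
M′(t) = 375/(t^4 - 20*t^3 + 150*t^2 - 500*t + 625)
M′′(t) = -1500/(t^5 - 25*t^4 + 250*t^3 - 1250*t^2 + 3125*t - 3125)
M′′′(t) = 7500/(t^6 - 30*t^5 + 375*t^4 - 2500*t^3 + 9375*t^2 - 18750*t + 15625)

E[X^3] = M′′′(0) = 12/25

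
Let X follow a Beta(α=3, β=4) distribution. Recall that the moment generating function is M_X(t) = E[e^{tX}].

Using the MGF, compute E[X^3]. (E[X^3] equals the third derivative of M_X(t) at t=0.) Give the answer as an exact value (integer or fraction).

M_X(t) = ₁F₁(3; 7; t)
M^(3)(t) = 5*₁F₁(6; 10; t)/42

E[X^3] = M^(3)(0) = 5/42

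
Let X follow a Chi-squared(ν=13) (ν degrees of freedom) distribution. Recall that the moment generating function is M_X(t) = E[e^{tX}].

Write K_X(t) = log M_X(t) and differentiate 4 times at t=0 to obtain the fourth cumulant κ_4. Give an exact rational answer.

κ_4 = d^4K/dt^4 |_{t=0} = 624

M_X(t) = (1 - 2*t)^(-13/2)
K_X(t) = log M_X(t) = -13*log(1 - 2*t)/2
dK/dt = -13/(2*t - 1)
d^2K/dt^2 = 26/(4*t^2 - 4*t + 1)
d^3K/dt^3 = -104/(8*t^3 - 12*t^2 + 6*t - 1)
d^4K/dt^4 = 624/(16*t^4 - 32*t^3 + 24*t^2 - 8*t + 1)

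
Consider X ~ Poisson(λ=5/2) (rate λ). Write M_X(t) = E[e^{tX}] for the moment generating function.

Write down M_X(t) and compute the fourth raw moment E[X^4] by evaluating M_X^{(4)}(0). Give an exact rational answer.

E[X^4] = d^4M/dt^4 |_{t=0} = 2865/16

M_X(t) = e^(5*e^(t)/2 - 5/2)
dM/dt = 5*e^(-5/2)*e^(t)*e^(5*e^(t)/2)/2
d^2M/dt^2 = (25*e^(2*t)*e^(5*e^(t)/2) + 10*e^(t)*e^(5*e^(t)/2))*e^(-5/2)/4
d^3M/dt^3 = (125*e^(3*t)*e^(5*e^(t)/2) + 150*e^(2*t)*e^(5*e^(t)/2) + 20*e^(t)*e^(5*e^(t)/2))*e^(-5/2)/8
d^4M/dt^4 = (625*e^(4*t)*e^(5*e^(t)/2) + 1500*e^(3*t)*e^(5*e^(t)/2) + 700*e^(2*t)*e^(5*e^(t)/2) + 40*e^(t)*e^(5*e^(t)/2))*e^(-5/2)/16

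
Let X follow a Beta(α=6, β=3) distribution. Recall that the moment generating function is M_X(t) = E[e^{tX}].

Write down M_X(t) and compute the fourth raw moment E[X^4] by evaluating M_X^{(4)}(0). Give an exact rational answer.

E[X^4] = M′′′′(0) = 14/55

M_X(t) = ₁F₁(6; 9; t)
M′(t) = 2*₁F₁(7; 10; t)/3
M′′(t) = 7*₁F₁(8; 11; t)/15
M′′′(t) = 56*₁F₁(9; 12; t)/165
M′′′′(t) = 14*₁F₁(10; 13; t)/55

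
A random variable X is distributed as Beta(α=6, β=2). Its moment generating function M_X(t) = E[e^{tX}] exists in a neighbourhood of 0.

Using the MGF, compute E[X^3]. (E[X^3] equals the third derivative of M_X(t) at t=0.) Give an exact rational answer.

E[X^3] = d^3M/dt^3 |_{t=0} = 7/15

M_X(t) = ₁F₁(6; 8; t)
dM/dt = 3*₁F₁(7; 9; t)/4
d^2M/dt^2 = 7*₁F₁(8; 10; t)/12
d^3M/dt^3 = 7*₁F₁(9; 11; t)/15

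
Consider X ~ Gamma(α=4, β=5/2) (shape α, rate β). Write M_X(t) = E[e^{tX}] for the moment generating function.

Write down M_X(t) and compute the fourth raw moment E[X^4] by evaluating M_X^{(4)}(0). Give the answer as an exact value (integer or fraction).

E[X^4] = d^4M/dt^4 |_{t=0} = 2688/125

M_X(t) = 625/(16*(5/2 - t)^4)
dM/dt = -5000/(32*t^5 - 400*t^4 + 2000*t^3 - 5000*t^2 + 6250*t - 3125)
d^2M/dt^2 = 50000/(64*t^6 - 960*t^5 + 6000*t^4 - 20000*t^3 + 37500*t^2 - 37500*t + 15625)
d^3M/dt^3 = -600000/(128*t^7 - 2240*t^6 + 16800*t^5 - 70000*t^4 + 175000*t^3 - 262500*t^2 + 218750*t - 78125)
d^4M/dt^4 = 8400000/(256*t^8 - 5120*t^7 + 44800*t^6 - 224000*t^5 + 700000*t^4 - 1400000*t^3 + 1750000*t^2 - 1250000*t + 390625)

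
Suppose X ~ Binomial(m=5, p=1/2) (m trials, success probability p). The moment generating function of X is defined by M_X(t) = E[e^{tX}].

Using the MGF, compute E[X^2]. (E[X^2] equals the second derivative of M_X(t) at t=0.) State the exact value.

M_X(t) = (e^(t)/2 + 1/2)^5
M^(2)(t) = 25*e^(5*t)/32 + 5*e^(4*t)/2 + 45*e^(3*t)/16 + 5*e^(2*t)/4 + 5*e^(t)/32

E[X^2] = M^(2)(0) = 15/2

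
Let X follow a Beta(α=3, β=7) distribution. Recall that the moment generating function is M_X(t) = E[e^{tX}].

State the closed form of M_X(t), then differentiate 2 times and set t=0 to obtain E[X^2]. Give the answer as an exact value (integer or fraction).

M_X(t) = ₁F₁(3; 10; t)
M^(2)(t) = 6*₁F₁(5; 12; t)/55

E[X^2] = M^(2)(0) = 6/55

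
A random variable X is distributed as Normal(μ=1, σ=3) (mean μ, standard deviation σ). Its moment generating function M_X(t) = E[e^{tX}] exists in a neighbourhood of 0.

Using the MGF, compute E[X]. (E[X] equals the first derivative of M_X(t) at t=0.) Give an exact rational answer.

M_X(t) = e^(9*t^2/2 + t)
D[M](t) = 9*t*e^(t)*e^(9*t^2/2) + e^(t)*e^(9*t^2/2)

E[X] = D[M](0) = 1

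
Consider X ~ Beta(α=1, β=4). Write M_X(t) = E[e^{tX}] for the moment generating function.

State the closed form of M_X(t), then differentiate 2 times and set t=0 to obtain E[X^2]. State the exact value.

M_X(t) = ₁F₁(1; 5; t)
D^2[M](t) = ₁F₁(3; 7; t)/15

E[X^2] = D^2[M](0) = 1/15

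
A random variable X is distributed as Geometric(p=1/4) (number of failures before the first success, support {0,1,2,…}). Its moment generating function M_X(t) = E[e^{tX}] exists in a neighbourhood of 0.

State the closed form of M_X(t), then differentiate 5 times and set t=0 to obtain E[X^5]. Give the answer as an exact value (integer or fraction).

E[X^5] = D^5[M](0) = 52923

M_X(t) = 1/(4*(1 - 3*e^(t)/4))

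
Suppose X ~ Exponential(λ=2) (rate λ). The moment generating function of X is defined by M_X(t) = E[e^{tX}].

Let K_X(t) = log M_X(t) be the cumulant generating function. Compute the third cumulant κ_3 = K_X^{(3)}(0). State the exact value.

M_X(t) = 2/(2 - t)
K_X(t) = log M_X(t) = -log(2 - t) + log(2)
K′(t) = -1/(t - 2)
K′′(t) = 1/(t^2 - 4*t + 4)
K′′′(t) = -2/(t^3 - 6*t^2 + 12*t - 8)

κ_3 = K′′′(0) = 1/4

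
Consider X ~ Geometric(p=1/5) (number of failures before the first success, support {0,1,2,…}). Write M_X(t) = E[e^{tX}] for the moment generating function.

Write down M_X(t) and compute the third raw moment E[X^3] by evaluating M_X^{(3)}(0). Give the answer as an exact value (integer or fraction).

E[X^3] = d^3M/dt^3 |_{t=0} = 484

M_X(t) = 1/(5*(1 - 4*e^(t)/5))
dM/dt = 4*e^(t)/(16*e^(2*t) - 40*e^(t) + 25)
d^2M/dt^2 = (-16*e^(2*t) - 20*e^(t))/(64*e^(3*t) - 240*e^(2*t) + 300*e^(t) - 125)
d^3M/dt^3 = (64*e^(3*t) + 320*e^(2*t) + 100*e^(t))/(256*e^(4*t) - 1280*e^(3*t) + 2400*e^(2*t) - 2000*e^(t) + 625)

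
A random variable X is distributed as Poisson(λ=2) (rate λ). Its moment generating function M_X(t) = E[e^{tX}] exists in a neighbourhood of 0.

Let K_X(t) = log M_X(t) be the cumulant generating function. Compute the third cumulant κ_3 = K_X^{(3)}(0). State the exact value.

κ_3 = K^(3)(0) = 2

M_X(t) = e^(2*e^(t) - 2)
K_X(t) = log M_X(t) = 2*e^(t) - 2
K^(3)(t) = 2*e^(t)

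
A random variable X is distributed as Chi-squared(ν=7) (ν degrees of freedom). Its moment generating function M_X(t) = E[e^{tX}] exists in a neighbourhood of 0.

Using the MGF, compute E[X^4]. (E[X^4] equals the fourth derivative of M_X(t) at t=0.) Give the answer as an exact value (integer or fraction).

E[X^4] = M^(4)(0) = 9009

M_X(t) = (1 - 2*t)^(-7/2)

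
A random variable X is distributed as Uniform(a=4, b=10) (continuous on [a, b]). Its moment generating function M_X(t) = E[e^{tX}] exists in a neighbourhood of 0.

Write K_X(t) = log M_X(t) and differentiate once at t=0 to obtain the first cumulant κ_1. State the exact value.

M_X(t) = (e^(10*t) - e^(4*t))/(6*t)
K_X(t) = log M_X(t) = -log(t) + log(e^(10*t) - e^(4*t)) - log(6)
D[K](t) = (10*t*e^(6*t) - 4*t - e^(6*t) + 1)/(t*e^(6*t) - t)

κ_1 = D[K](0) = 7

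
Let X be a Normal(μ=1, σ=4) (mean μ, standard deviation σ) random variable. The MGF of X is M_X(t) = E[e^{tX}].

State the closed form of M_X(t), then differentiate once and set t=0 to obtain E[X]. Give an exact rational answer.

M_X(t) = e^(8*t^2 + t)
M′(t) = 16*t*e^(t)*e^(8*t^2) + e^(t)*e^(8*t^2)

E[X] = M′(0) = 1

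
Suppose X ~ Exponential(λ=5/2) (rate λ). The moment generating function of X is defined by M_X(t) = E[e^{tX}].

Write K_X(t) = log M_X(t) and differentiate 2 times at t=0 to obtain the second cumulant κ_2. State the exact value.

M_X(t) = 5/(2*(5/2 - t))
K_X(t) = log M_X(t) = -log(5/2 - t) - log(2) + log(5)
D^2[K](t) = 4/(4*t^2 - 20*t + 25)

κ_2 = D^2[K](0) = 4/25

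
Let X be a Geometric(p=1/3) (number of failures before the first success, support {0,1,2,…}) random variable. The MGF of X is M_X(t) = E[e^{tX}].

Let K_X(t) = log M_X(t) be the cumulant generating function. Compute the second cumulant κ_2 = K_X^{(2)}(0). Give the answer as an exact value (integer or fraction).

M_X(t) = 1/(3*(1 - 2*e^(t)/3))
K_X(t) = log M_X(t) = -log(1 - 2*e^(t)/3) - log(3)
D^2[K](t) = 6*e^(t)/(4*e^(2*t) - 12*e^(t) + 9)

κ_2 = D^2[K](0) = 6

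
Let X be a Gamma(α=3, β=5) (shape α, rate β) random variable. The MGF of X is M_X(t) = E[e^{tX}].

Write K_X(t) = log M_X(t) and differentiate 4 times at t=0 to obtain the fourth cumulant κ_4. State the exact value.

κ_4 = d^4K/dt^4 |_{t=0} = 18/625

M_X(t) = 125/(5 - t)^3
K_X(t) = log M_X(t) = -3*log(5 - t) + 3*log(5)
dK/dt = -3/(t - 5)
d^2K/dt^2 = 3/(t^2 - 10*t + 25)
d^3K/dt^3 = -6/(t^3 - 15*t^2 + 75*t - 125)
d^4K/dt^4 = 18/(t^4 - 20*t^3 + 150*t^2 - 500*t + 625)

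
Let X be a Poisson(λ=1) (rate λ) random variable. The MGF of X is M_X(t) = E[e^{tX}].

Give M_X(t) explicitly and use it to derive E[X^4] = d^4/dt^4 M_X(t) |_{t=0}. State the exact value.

M_X(t) = e^(e^(t) - 1)
M′(t) = e^(-1)*e^(t)*e^(e^(t))
M′′(t) = (e^(2*t)*e^(e^(t)) + e^(t)*e^(e^(t)))*e^(-1)
M′′′(t) = (e^(3*t)*e^(e^(t)) + 3*e^(2*t)*e^(e^(t)) + e^(t)*e^(e^(t)))*e^(-1)
M′′′′(t) = (e^(4*t)*e^(e^(t)) + 6*e^(3*t)*e^(e^(t)) + 7*e^(2*t)*e^(e^(t)) + e^(t)*e^(e^(t)))*e^(-1)

E[X^4] = M′′′′(0) = 15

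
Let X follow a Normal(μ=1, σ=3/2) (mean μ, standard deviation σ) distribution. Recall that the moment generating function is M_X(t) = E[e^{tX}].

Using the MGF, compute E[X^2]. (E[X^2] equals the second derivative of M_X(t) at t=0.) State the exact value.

E[X^2] = D^2[M](0) = 13/4

M_X(t) = e^(9*t^2/8 + t)
D^2[M](t) = 81*t^2*e^(t)*e^(9*t^2/8)/16 + 9*t*e^(t)*e^(9*t^2/8)/2 + 13*e^(t)*e^(9*t^2/8)/4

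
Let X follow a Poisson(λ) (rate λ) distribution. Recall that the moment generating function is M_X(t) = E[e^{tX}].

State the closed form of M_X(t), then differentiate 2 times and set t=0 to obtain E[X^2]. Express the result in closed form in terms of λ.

E[X^2] = M′′(0) = λ*(λ + 1)

M_X(t) = e^(λ*(e^(t) - 1))
M′(t) = λ*e^(-λ)*e^(t)*e^(λ*e^(t))
M′′(t) = (λ^2*e^(2*t)*e^(λ*e^(t)) + λ*e^(t)*e^(λ*e^(t)))*e^(-λ)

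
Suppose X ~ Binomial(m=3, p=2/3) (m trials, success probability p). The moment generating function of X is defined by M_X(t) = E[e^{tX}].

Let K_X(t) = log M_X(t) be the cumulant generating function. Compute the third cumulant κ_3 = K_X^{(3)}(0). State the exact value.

κ_3 = K^(3)(0) = -2/9

M_X(t) = (2*e^(t)/3 + 1/3)^3
K_X(t) = log M_X(t) = 3*log(2*e^(t)/3 + 1/3)
K^(3)(t) = (-12*e^(2*t) + 6*e^(t))/(8*e^(3*t) + 12*e^(2*t) + 6*e^(t) + 1)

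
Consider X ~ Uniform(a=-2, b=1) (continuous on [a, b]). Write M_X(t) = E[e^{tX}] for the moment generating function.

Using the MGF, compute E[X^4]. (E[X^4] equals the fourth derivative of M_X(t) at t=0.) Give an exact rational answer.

E[X^4] = d^4M/dt^4 |_{t=0} = 11/5

M_X(t) = (e^(t) - e^(-2*t))/(3*t)
dM/dt = (t*e^(3*t) + 2*t - e^(3*t) + 1)*e^(-2*t)/(3*t^2)
d^2M/dt^2 = (t^2*e^(3*t) - 4*t^2 - 2*t*e^(3*t) - 4*t + 2*e^(3*t) - 2)*e^(-2*t)/(3*t^3)
d^3M/dt^3 = (t^3*e^(3*t) + 8*t^3 - 3*t^2*e^(3*t) + 12*t^2 + 6*t*e^(3*t) + 12*t - 6*e^(3*t) + 6)*e^(-2*t)/(3*t^4)
d^4M/dt^4 = (t^4*e^(3*t) - 16*t^4 - 4*t^3*e^(3*t) - 32*t^3 + 12*t^2*e^(3*t) - 48*t^2 - 24*t*e^(3*t) - 48*t + 24*e^(3*t) - 24)*e^(-2*t)/(3*t^5)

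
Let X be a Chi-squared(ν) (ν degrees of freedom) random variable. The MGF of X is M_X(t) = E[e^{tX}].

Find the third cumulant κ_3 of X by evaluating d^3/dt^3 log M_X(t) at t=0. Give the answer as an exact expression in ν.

M_X(t) = (1 - 2*t)^(-ν/2)
K_X(t) = log M_X(t) = -ν*log(1 - 2*t)/2
dK/dt = -ν/(2*t - 1)
d^2K/dt^2 = 2*ν/(4*t^2 - 4*t + 1)
d^3K/dt^3 = -8*ν/(8*t^3 - 12*t^2 + 6*t - 1)

κ_3 = d^3K/dt^3 |_{t=0} = 8*ν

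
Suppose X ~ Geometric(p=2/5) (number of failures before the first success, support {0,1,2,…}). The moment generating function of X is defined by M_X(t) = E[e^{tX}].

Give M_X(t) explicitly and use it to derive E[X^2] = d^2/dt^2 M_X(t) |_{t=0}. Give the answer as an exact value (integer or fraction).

E[X^2] = D^2[M](0) = 6

M_X(t) = 2/(5*(1 - 3*e^(t)/5))
D^2[M](t) = (-18*e^(2*t) - 30*e^(t))/(27*e^(3*t) - 135*e^(2*t) + 225*e^(t) - 125)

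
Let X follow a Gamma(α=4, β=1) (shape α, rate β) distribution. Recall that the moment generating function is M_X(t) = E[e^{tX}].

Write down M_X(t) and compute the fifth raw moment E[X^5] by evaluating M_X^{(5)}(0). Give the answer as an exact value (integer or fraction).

E[X^5] = d^5M/dt^5 |_{t=0} = 6720

M_X(t) = (1 - t)^(-4)
dM/dt = -4/(t^5 - 5*t^4 + 10*t^3 - 10*t^2 + 5*t - 1)
d^2M/dt^2 = 20/(t^6 - 6*t^5 + 15*t^4 - 20*t^3 + 15*t^2 - 6*t + 1)
d^3M/dt^3 = -120/(t^7 - 7*t^6 + 21*t^5 - 35*t^4 + 35*t^3 - 21*t^2 + 7*t - 1)
d^4M/dt^4 = 840/(t^8 - 8*t^7 + 28*t^6 - 56*t^5 + 70*t^4 - 56*t^3 + 28*t^2 - 8*t + 1)
d^5M/dt^5 = -6720/(t^9 - 9*t^8 + 36*t^7 - 84*t^6 + 126*t^5 - 126*t^4 + 84*t^3 - 36*t^2 + 9*t - 1)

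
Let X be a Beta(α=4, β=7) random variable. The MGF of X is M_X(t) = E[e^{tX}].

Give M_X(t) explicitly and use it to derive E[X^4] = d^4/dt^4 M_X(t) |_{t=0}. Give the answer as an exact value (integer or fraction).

E[X^4] = M^(4)(0) = 5/143

M_X(t) = ₁F₁(4; 11; t)
M^(4)(t) = 5*₁F₁(8; 15; t)/143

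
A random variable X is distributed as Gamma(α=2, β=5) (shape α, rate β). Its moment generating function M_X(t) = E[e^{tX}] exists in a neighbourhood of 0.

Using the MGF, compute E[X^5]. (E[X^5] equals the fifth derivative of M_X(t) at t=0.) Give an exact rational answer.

E[X^5] = M′′′′′(0) = 144/625

M_X(t) = 25/(5 - t)^2
M′(t) = -50/(t^3 - 15*t^2 + 75*t - 125)
M′′(t) = 150/(t^4 - 20*t^3 + 150*t^2 - 500*t + 625)
M′′′(t) = -600/(t^5 - 25*t^4 + 250*t^3 - 1250*t^2 + 3125*t - 3125)
M′′′′(t) = 3000/(t^6 - 30*t^5 + 375*t^4 - 2500*t^3 + 9375*t^2 - 18750*t + 15625)
M′′′′′(t) = -18000/(t^7 - 35*t^6 + 525*t^5 - 4375*t^4 + 21875*t^3 - 65625*t^2 + 109375*t - 78125)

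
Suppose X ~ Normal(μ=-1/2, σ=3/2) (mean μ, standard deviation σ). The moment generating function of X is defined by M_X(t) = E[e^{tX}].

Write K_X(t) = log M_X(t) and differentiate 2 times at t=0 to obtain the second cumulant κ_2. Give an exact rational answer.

κ_2 = d^2K/dt^2 |_{t=0} = 9/4

M_X(t) = e^(9*t^2/8 - t/2)
K_X(t) = log M_X(t) = 9*t^2/8 - t/2
dK/dt = 9*t/4 - 1/2
d^2K/dt^2 = 9/4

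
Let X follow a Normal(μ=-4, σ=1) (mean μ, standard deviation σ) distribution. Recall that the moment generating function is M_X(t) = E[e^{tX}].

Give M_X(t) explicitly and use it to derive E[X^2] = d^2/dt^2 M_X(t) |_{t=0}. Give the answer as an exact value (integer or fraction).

E[X^2] = d^2M/dt^2 |_{t=0} = 17

M_X(t) = e^(t^2/2 - 4*t)
dM/dt = t*e^(-4*t)*e^(t^2/2) - 4*e^(-4*t)*e^(t^2/2)
d^2M/dt^2 = (t^2*e^(t^2/2) - 8*t*e^(t^2/2) + 17*e^(t^2/2))*e^(-4*t)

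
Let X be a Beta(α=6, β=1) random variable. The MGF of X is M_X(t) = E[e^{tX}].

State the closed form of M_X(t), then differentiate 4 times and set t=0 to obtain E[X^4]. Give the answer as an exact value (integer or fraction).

M_X(t) = ₁F₁(6; 7; t)
D^4[M](t) = 3*₁F₁(10; 11; t)/5

E[X^4] = D^4[M](0) = 3/5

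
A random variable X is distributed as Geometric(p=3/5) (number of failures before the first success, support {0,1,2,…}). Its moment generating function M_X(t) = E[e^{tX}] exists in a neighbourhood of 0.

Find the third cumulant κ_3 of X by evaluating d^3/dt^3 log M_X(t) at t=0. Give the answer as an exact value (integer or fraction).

κ_3 = d^3K/dt^3 |_{t=0} = 70/27

M_X(t) = 3/(5*(1 - 2*e^(t)/5))
K_X(t) = log M_X(t) = -log(1 - 2*e^(t)/5) - log(5) + log(3)
dK/dt = -2*e^(t)/(2*e^(t) - 5)
d^2K/dt^2 = 10*e^(t)/(4*e^(2*t) - 20*e^(t) + 25)
d^3K/dt^3 = (-20*e^(2*t) - 50*e^(t))/(8*e^(3*t) - 60*e^(2*t) + 150*e^(t) - 125)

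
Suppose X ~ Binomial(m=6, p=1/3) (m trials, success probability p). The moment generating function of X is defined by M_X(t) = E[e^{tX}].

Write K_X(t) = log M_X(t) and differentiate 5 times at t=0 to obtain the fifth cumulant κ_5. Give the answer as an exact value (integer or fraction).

κ_5 = K^(5)(0) = -20/27

M_X(t) = (e^(t)/3 + 2/3)^6
K_X(t) = log M_X(t) = 6*log(e^(t)/3 + 2/3)
K^(5)(t) = (-12*e^(4*t) + 264*e^(3*t) - 528*e^(2*t) + 96*e^(t))/(e^(5*t) + 10*e^(4*t) + 40*e^(3*t) + 80*e^(2*t) + 80*e^(t) + 32)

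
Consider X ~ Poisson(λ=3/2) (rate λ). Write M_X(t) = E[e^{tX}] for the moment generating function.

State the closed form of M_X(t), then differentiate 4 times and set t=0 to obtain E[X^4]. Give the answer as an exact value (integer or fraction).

E[X^4] = M′′′′(0) = 681/16

M_X(t) = e^(3*e^(t)/2 - 3/2)
M′(t) = 3*e^(-3/2)*e^(t)*e^(3*e^(t)/2)/2
M′′(t) = (9*e^(2*t)*e^(3*e^(t)/2) + 6*e^(t)*e^(3*e^(t)/2))*e^(-3/2)/4
M′′′(t) = (27*e^(3*t)*e^(3*e^(t)/2) + 54*e^(2*t)*e^(3*e^(t)/2) + 12*e^(t)*e^(3*e^(t)/2))*e^(-3/2)/8
M′′′′(t) = (81*e^(4*t)*e^(3*e^(t)/2) + 324*e^(3*t)*e^(3*e^(t)/2) + 252*e^(2*t)*e^(3*e^(t)/2) + 24*e^(t)*e^(3*e^(t)/2))*e^(-3/2)/16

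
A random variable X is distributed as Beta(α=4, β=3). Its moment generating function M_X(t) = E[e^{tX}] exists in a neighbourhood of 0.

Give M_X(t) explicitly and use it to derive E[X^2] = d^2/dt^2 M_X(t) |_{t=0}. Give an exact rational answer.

E[X^2] = d^2M/dt^2 |_{t=0} = 5/14

M_X(t) = ₁F₁(4; 7; t)
dM/dt = 4*₁F₁(5; 8; t)/7
d^2M/dt^2 = 5*₁F₁(6; 9; t)/14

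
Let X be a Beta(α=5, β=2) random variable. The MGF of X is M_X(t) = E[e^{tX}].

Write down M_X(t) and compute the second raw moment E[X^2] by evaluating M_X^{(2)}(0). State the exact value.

M_X(t) = ₁F₁(5; 7; t)
dM/dt = 5*₁F₁(6; 8; t)/7
d^2M/dt^2 = 15*₁F₁(7; 9; t)/28

E[X^2] = d^2M/dt^2 |_{t=0} = 15/28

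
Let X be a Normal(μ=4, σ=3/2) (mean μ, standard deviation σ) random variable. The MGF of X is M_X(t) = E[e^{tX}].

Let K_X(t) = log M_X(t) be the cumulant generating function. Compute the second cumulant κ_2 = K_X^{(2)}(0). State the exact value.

M_X(t) = e^(9*t^2/8 + 4*t)
K_X(t) = log M_X(t) = 9*t^2/8 + 4*t
D^2[K](t) = 9/4

κ_2 = D^2[K](0) = 9/4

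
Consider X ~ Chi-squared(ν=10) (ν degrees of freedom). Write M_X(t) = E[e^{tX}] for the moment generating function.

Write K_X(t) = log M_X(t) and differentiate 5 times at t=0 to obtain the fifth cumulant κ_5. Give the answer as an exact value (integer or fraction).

M_X(t) = (1 - 2*t)^(-5)
K_X(t) = log M_X(t) = -5*log(1 - 2*t)
K′(t) = -10/(2*t - 1)
K′′(t) = 20/(4*t^2 - 4*t + 1)
K′′′(t) = -80/(8*t^3 - 12*t^2 + 6*t - 1)
K′′′′(t) = 480/(16*t^4 - 32*t^3 + 24*t^2 - 8*t + 1)
K′′′′′(t) = -3840/(32*t^5 - 80*t^4 + 80*t^3 - 40*t^2 + 10*t - 1)

κ_5 = K′′′′′(0) = 3840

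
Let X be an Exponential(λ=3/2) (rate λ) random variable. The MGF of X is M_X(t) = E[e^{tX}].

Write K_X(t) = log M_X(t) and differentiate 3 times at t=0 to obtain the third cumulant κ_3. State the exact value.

M_X(t) = 3/(2*(3/2 - t))
K_X(t) = log M_X(t) = -log(3/2 - t) - log(2) + log(3)
K′(t) = -2/(2*t - 3)
K′′(t) = 4/(4*t^2 - 12*t + 9)
K′′′(t) = -16/(8*t^3 - 36*t^2 + 54*t - 27)

κ_3 = K′′′(0) = 16/27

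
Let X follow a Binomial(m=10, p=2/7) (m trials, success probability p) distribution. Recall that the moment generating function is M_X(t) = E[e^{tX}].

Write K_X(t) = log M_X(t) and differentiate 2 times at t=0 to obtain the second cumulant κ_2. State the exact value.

M_X(t) = (2*e^(t)/7 + 5/7)^10
K_X(t) = log M_X(t) = 10*log(2*e^(t)/7 + 5/7)
K^(2)(t) = 100*e^(t)/(4*e^(2*t) + 20*e^(t) + 25)

κ_2 = K^(2)(0) = 100/49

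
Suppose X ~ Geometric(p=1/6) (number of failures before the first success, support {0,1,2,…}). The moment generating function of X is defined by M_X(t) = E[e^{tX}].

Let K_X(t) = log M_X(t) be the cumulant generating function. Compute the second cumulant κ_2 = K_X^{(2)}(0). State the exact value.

κ_2 = K′′(0) = 30

M_X(t) = 1/(6*(1 - 5*e^(t)/6))
K_X(t) = log M_X(t) = -log(1 - 5*e^(t)/6) - log(6)
K′(t) = -5*e^(t)/(5*e^(t) - 6)
K′′(t) = 30*e^(t)/(25*e^(2*t) - 60*e^(t) + 36)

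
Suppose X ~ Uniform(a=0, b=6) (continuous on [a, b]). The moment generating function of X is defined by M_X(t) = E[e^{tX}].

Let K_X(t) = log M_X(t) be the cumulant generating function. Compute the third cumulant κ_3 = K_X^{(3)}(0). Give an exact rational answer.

κ_3 = D^3[K](0) = 0

M_X(t) = (e^(6*t) - 1)/(6*t)
K_X(t) = log M_X(t) = -log(t) + log(e^(6*t) - 1) - log(6)
D^3[K](t) = (216*t^3*e^(12*t) + 216*t^3*e^(6*t) - 2*e^(18*t) + 6*e^(12*t) - 6*e^(6*t) + 2)/(t^3*e^(18*t) - 3*t^3*e^(12*t) + 3*t^3*e^(6*t) - t^3)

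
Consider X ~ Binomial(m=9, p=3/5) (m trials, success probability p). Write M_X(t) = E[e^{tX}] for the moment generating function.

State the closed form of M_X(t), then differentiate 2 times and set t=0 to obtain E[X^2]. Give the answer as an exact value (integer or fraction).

M_X(t) = (3*e^(t)/5 + 2/5)^9

E[X^2] = M′′(0) = 783/25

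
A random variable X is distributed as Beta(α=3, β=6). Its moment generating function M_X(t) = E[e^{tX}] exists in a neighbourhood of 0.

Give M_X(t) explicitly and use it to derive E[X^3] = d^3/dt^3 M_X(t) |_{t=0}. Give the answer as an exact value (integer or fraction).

E[X^3] = d^3M/dt^3 |_{t=0} = 2/33

M_X(t) = ₁F₁(3; 9; t)
dM/dt = ₁F₁(4; 10; t)/3
d^2M/dt^2 = 2*₁F₁(5; 11; t)/15
d^3M/dt^3 = 2*₁F₁(6; 12; t)/33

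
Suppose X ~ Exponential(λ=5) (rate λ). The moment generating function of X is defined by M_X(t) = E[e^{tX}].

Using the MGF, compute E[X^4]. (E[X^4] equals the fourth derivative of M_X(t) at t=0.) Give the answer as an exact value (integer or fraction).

M_X(t) = 5/(5 - t)
D^4[M](t) = -120/(t^5 - 25*t^4 + 250*t^3 - 1250*t^2 + 3125*t - 3125)

E[X^4] = D^4[M](0) = 24/625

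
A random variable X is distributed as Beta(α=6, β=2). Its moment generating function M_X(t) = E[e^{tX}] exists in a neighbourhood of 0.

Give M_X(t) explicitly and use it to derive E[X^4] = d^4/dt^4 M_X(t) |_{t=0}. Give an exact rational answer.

E[X^4] = D^4[M](0) = 21/55

M_X(t) = ₁F₁(6; 8; t)
D^4[M](t) = 21*₁F₁(10; 12; t)/55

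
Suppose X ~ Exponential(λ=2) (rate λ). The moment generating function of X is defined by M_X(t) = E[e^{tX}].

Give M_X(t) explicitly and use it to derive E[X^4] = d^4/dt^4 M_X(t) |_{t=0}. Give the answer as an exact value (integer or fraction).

M_X(t) = 2/(2 - t)
D^4[M](t) = -48/(t^5 - 10*t^4 + 40*t^3 - 80*t^2 + 80*t - 32)

E[X^4] = D^4[M](0) = 3/2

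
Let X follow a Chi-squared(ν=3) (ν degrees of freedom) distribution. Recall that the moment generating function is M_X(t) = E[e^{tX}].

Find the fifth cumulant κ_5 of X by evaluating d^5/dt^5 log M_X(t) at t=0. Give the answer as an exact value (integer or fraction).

κ_5 = D^5[K](0) = 1152

M_X(t) = (1 - 2*t)^(-3/2)
K_X(t) = log M_X(t) = -3*log(1 - 2*t)/2
D^5[K](t) = -1152/(32*t^5 - 80*t^4 + 80*t^3 - 40*t^2 + 10*t - 1)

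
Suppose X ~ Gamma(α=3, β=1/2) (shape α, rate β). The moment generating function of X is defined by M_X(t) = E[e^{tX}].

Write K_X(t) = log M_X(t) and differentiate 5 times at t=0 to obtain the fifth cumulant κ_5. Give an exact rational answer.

M_X(t) = 1/(8*(1/2 - t)^3)
K_X(t) = log M_X(t) = -3*log(1/2 - t) - 3*log(2)
dK/dt = -6/(2*t - 1)
d^2K/dt^2 = 12/(4*t^2 - 4*t + 1)
d^3K/dt^3 = -48/(8*t^3 - 12*t^2 + 6*t - 1)
d^4K/dt^4 = 288/(16*t^4 - 32*t^3 + 24*t^2 - 8*t + 1)
d^5K/dt^5 = -2304/(32*t^5 - 80*t^4 + 80*t^3 - 40*t^2 + 10*t - 1)

κ_5 = d^5K/dt^5 |_{t=0} = 2304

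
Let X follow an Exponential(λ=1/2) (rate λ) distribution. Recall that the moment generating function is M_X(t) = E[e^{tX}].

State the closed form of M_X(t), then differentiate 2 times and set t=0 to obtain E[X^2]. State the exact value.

M_X(t) = 1/(2*(1/2 - t))
M′(t) = 2/(4*t^2 - 4*t + 1)
M′′(t) = -8/(8*t^3 - 12*t^2 + 6*t - 1)

E[X^2] = M′′(0) = 8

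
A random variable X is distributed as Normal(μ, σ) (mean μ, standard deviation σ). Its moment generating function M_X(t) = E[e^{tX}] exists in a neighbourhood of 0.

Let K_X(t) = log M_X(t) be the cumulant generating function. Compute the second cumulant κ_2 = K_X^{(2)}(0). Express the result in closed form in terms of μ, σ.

κ_2 = K′′(0) = σ^2

M_X(t) = e^(μ*t + σ^2*t^2/2)
K_X(t) = log M_X(t) = μ*t + σ^2*t^2/2
K′(t) = μ + σ^2*t
K′′(t) = σ^2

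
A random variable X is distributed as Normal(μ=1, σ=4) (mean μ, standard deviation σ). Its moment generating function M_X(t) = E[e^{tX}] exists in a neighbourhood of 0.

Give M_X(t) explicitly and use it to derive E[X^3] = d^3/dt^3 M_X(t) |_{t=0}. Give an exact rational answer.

E[X^3] = d^3M/dt^3 |_{t=0} = 49

M_X(t) = e^(8*t^2 + t)
dM/dt = 16*t*e^(t)*e^(8*t^2) + e^(t)*e^(8*t^2)
d^2M/dt^2 = 256*t^2*e^(t)*e^(8*t^2) + 32*t*e^(t)*e^(8*t^2) + 17*e^(t)*e^(8*t^2)
d^3M/dt^3 = 4096*t^3*e^(t)*e^(8*t^2) + 768*t^2*e^(t)*e^(8*t^2) + 816*t*e^(t)*e^(8*t^2) + 49*e^(t)*e^(8*t^2)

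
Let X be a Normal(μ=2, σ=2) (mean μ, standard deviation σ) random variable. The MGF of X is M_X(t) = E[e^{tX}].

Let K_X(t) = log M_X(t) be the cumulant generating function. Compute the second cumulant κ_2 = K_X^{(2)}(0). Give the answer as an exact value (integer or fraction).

M_X(t) = e^(2*t^2 + 2*t)
K_X(t) = log M_X(t) = 2*t^2 + 2*t
K′(t) = 4*t + 2
K′′(t) = 4

κ_2 = K′′(0) = 4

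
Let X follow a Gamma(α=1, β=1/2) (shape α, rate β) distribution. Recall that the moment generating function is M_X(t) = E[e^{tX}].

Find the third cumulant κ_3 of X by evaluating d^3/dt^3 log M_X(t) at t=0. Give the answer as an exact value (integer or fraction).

κ_3 = D^3[K](0) = 16

M_X(t) = 1/(2*(1/2 - t))
K_X(t) = log M_X(t) = -log(1/2 - t) - log(2)
D^3[K](t) = -16/(8*t^3 - 12*t^2 + 6*t - 1)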